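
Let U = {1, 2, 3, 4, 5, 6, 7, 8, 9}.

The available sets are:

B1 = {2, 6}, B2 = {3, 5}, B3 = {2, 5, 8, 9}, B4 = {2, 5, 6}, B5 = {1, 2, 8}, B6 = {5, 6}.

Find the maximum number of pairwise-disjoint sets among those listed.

2

B5, B6 are pairwise disjoint (B5={1,2,8}; B6={5,6}).
Every remaining set overlaps one of these, and no 3 of the listed sets are pairwise disjoint, so 2 is the maximum.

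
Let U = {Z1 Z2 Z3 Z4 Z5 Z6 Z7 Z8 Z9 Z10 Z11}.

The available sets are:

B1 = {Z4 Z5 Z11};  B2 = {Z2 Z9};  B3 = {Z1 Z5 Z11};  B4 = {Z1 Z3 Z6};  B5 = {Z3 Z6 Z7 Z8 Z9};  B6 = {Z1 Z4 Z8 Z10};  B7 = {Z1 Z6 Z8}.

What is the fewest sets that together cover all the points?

B2, B3, B5, and B6 cover everything between them: the union {Z1, Z2, Z3, Z4, Z5, Z6, Z7, Z8, Z9, Z10, Z11} is all of U.
Only B2 contains Z2, so B2 is forced; the remaining 9 points need at least 3 more sets (each remaining set adds at most 4) — so at least 4 sets are needed, and 4 is optimal.

4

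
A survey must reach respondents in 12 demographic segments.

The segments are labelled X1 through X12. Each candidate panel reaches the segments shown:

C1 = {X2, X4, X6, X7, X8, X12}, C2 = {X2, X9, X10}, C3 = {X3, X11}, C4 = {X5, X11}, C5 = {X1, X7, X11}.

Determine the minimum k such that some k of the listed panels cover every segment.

5

C1 and C2 and C3 and C4 and C5 together: C1 ∪ C2 ∪ C3 ∪ C4 ∪ C5 = {X1, X2, X3, X4, X5, X6, X7, X8, X9, X10, X11, X12} — every segment is covered.
No 4 of the 5 panels cover everything (all 5 combinations miss at least one segment), so 5 is optimal.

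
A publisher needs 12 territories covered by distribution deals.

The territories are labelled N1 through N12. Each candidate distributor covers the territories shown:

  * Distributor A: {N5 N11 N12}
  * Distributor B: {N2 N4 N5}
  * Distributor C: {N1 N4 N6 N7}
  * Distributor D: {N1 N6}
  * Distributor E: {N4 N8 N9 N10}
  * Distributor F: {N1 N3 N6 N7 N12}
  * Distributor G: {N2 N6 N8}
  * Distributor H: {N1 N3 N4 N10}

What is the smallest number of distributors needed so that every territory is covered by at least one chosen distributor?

A and E and F and G together: A ∪ E ∪ F ∪ G = {N1, N2, N3, N4, N5, N6, N7, N8, N9, N10, N11, N12} — every territory is covered.
Only A contains N11, so A is forced; the remaining 9 territories need at least 3 more distributors (each remaining distributor adds at most 4) — so at least 4 distributors are needed, and 4 is optimal.

4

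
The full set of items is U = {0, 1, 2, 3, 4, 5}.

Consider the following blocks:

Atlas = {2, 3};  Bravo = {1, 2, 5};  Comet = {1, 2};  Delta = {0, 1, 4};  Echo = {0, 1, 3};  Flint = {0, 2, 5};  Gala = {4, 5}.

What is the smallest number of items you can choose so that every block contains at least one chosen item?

The 3 items {0, 2, 4} hit every block.
No choice of 2 items meets every block, so 3 is the minimum.

3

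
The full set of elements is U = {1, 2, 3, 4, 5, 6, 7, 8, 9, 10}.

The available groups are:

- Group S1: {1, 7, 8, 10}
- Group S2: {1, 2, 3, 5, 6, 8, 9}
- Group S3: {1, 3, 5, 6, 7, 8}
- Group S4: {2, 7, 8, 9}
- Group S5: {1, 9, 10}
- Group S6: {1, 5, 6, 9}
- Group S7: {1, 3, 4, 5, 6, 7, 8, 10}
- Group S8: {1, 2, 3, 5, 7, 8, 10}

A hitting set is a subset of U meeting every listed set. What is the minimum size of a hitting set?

H = {1, 9} meets every group (each contains at least one member of H), and |H| = 2.
No single element lies in every group, so at least 2 are needed and 2 is optimal.

2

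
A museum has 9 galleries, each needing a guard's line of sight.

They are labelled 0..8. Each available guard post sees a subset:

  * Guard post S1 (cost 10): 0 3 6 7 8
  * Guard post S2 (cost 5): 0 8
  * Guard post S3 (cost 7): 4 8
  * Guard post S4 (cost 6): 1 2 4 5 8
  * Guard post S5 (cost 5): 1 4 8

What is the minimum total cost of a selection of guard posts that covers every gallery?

16

S1, S4 together cover every gallery (S1 ∪ S4 = {0, 1, 2, 3, 4, 5, 6, 7, 8}); total cost 10 + 6 = 16.
No covering selection has total cost below 16.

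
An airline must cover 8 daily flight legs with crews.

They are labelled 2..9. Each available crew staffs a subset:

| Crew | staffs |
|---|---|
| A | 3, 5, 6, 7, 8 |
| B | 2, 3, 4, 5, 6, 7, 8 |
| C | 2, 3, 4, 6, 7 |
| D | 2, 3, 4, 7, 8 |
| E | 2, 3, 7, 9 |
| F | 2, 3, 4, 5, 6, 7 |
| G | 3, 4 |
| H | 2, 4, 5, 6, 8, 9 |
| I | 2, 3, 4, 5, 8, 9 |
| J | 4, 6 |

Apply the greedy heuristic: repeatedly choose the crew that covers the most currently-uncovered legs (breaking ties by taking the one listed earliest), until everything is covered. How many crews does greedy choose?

2

Greedy: pick B (covers 7 new) → pick E (covers 1 new). Total picks: 2.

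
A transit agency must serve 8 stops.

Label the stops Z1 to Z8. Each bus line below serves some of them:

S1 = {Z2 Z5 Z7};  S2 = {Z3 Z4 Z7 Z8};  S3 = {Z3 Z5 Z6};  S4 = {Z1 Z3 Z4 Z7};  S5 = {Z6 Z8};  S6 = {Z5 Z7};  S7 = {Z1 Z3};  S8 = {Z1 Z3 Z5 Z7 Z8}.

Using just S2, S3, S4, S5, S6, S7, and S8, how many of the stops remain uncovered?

1

Union of S2, S3, S4, S5, S6, S7, S8 = {Z1, Z3, Z4, Z5, Z6, Z7, Z8}.
Not covered: Z2 — 1 stop.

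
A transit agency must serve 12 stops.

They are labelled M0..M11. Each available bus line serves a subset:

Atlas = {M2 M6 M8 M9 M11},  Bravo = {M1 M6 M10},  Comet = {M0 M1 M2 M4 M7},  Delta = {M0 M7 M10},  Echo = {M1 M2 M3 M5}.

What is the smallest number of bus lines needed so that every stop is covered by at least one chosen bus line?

4

Atlas and Bravo and Comet and Echo together: Atlas ∪ Bravo ∪ Comet ∪ Echo = {M0, M1, M2, M3, M4, M5, M6, M7, M8, M9, M10, M11} — every stop is covered.
No 3 of the 5 bus lines cover everything (all 10 combinations miss at least one stop), so 4 is optimal.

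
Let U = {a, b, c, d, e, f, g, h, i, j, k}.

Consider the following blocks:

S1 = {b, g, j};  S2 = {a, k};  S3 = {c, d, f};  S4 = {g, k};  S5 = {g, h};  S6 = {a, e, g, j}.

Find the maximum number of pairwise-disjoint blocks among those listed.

S2, S3, S5 are pairwise disjoint (S2={a,k}; S3={c,d,f}; S5={g,h}).
Every remaining block overlaps one of these, and no 4 of the listed blocks are pairwise disjoint, so 3 is the maximum.

3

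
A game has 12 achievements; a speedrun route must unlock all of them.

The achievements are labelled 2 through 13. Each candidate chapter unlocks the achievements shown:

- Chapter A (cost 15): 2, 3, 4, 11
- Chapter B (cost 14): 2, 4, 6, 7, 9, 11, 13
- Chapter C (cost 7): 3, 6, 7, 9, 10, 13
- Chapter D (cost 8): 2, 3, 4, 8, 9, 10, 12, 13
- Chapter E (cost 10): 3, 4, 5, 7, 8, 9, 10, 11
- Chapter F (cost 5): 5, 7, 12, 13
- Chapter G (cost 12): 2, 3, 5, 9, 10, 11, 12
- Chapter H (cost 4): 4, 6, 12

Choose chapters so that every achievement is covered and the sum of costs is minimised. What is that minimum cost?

D, E, H together cover every achievement (D ∪ E ∪ H = {2, 3, 4, 5, 6, 7, 8, 9, 10, 11, 12, 13}); total cost 8 + 10 + 4 = 22.
The greedy pick D, F, H, E costs 27; no covering selection beats 22.

22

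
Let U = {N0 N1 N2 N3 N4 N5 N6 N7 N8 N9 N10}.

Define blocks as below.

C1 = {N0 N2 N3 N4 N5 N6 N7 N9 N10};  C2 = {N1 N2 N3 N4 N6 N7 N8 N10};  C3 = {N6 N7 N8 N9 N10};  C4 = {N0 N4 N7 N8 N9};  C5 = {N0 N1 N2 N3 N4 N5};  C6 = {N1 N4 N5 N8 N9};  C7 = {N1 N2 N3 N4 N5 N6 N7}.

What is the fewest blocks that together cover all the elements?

2

C1 and C6 together: C1 ∪ C6 = {N0, N1, N2, N3, N4, N5, N6, N7, N8, N9, N10} — every element is covered.
No single block has all 11 elements (the largest, C1, has 9), so 2 is optimal.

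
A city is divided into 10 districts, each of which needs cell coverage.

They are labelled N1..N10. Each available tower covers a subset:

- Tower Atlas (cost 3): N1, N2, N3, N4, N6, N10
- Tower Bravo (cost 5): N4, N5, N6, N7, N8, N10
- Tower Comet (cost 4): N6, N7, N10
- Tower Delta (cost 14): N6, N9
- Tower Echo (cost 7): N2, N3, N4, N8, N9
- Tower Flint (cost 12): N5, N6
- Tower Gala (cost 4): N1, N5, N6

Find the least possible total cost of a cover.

15

Comet, Echo, Gala together cover every district (Comet ∪ Echo ∪ Gala = {N1, N2, N3, N4, N5, N6, N7, N8, N9, N10}); total cost 4 + 7 + 4 = 15.
No covering selection has total cost below 15.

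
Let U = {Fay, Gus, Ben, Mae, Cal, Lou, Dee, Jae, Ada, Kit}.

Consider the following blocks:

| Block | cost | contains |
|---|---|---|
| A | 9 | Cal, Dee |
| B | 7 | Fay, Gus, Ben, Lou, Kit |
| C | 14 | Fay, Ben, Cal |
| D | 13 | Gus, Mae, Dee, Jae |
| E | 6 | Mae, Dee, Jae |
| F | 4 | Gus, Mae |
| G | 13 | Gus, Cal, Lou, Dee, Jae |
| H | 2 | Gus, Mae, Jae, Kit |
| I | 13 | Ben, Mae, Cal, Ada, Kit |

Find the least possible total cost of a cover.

26

B, E, I together cover every element (B ∪ E ∪ I = {Fay, Gus, Ben, Mae, Cal, Lou, Dee, Jae, Ada, Kit}); total cost 7 + 6 + 13 = 26.
The greedy pick H, B, A, I costs 31; no covering selection beats 26.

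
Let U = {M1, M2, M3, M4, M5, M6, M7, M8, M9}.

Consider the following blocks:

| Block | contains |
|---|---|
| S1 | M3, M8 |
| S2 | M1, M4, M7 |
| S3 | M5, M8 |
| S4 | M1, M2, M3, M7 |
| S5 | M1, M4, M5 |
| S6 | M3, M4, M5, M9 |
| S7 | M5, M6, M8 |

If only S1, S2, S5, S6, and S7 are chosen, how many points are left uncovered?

1

Union of S1, S2, S5, S6, S7 = {M1, M3, M4, M5, M6, M7, M8, M9}.
Not covered: M2 — 1 point.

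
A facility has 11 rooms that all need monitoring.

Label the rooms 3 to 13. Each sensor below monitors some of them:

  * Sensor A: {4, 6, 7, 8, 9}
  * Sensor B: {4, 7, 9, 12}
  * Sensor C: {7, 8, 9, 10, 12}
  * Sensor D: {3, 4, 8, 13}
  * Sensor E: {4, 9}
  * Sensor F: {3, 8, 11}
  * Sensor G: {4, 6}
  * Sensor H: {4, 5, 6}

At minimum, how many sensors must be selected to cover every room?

Take {C, D, F, H}. Their union is {3, 4, 5, 6, 7, 8, 9, 10, 11, 12, 13}, which is all 11 rooms.
No 3 of the 8 sensors cover everything (all 56 combinations miss at least one room), so 4 is optimal.

4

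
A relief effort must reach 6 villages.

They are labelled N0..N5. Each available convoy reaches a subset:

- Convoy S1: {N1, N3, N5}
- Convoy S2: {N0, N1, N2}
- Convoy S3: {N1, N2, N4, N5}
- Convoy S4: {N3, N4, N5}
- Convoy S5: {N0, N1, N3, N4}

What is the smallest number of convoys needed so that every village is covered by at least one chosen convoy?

S3 and S5 together: S3 ∪ S5 = {N0, N1, N2, N3, N4, N5} — every village is covered.
No single convoy has all 6 villages (the largest, S3, has 4), so 2 is optimal.

2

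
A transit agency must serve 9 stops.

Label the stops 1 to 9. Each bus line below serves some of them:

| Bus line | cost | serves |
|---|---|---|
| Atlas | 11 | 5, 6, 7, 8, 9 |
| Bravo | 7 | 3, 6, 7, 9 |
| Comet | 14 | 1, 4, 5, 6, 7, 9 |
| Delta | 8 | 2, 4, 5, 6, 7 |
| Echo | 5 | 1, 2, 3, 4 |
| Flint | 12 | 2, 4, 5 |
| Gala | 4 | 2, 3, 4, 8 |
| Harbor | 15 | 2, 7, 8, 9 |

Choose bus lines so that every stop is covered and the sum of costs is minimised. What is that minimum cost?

16

Atlas, Echo together cover every stop (Atlas ∪ Echo = {1, 2, 3, 4, 5, 6, 7, 8, 9}); total cost 11 + 5 = 16.
The greedy pick Gala, Bravo, Echo, Delta costs 24; no covering selection beats 16.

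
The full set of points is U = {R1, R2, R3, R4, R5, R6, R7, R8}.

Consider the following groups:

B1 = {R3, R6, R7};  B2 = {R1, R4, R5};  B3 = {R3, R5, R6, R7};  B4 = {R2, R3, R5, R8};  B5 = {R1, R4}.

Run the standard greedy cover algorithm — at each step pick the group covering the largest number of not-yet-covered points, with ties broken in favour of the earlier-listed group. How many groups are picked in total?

Greedy: pick B3 (covers 4 new) → pick B2 (covers 2 new) → pick B4 (covers 2 new). Total picks: 3.

3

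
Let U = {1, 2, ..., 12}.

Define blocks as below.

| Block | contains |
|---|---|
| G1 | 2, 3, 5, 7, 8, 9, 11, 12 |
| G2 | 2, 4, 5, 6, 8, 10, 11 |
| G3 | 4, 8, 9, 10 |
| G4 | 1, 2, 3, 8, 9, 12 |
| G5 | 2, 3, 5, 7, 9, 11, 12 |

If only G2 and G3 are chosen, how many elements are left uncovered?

Union of G2, G3 = {2, 4, 5, 6, 8, 9, 10, 11}.
Not covered: 1, 3, 7, 12 — 4 elements.

4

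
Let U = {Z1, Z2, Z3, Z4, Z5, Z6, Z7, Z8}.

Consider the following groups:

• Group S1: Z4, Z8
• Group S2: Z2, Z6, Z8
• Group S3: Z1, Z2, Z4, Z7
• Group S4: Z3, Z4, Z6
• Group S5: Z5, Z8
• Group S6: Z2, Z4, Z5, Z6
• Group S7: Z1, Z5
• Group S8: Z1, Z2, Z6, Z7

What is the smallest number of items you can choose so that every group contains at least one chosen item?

3

The 3 items {Z1, Z6, Z8} hit every group.
No choice of 2 items meets every group, so 3 is the minimum.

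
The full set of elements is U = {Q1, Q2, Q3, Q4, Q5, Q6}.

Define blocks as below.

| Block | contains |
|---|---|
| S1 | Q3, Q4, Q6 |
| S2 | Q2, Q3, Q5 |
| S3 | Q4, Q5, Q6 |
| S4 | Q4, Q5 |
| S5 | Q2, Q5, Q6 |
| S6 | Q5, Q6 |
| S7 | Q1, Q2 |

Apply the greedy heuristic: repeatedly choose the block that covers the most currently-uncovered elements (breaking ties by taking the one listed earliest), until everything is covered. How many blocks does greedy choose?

Greedy: pick S1 (covers 3 new) → pick S2 (covers 2 new) → pick S7 (covers 1 new). Total picks: 3.

3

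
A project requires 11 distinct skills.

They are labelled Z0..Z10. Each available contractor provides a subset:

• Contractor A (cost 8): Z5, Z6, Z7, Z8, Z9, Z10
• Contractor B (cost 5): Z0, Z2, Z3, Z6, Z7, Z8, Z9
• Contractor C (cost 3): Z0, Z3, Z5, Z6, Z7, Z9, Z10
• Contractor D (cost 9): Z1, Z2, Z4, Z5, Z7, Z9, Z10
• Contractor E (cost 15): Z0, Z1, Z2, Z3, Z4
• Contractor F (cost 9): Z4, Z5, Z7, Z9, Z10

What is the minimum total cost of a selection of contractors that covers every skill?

14

B, D together cover every skill (B ∪ D = {Z0, Z1, Z2, Z3, Z4, Z5, Z6, Z7, Z8, Z9, Z10}); total cost 5 + 9 = 14.
The greedy pick C, B, D costs 17; no covering selection beats 14.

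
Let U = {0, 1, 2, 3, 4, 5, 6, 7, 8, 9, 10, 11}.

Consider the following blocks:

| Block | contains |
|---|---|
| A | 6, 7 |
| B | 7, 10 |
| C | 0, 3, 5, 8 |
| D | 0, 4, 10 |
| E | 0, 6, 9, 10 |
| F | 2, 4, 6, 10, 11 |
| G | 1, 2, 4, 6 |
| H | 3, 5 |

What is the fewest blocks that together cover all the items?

A, C, E, F, and G cover everything between them: the union {0, 1, 2, 3, 4, 5, 6, 7, 8, 9, 10, 11} is all of U.
No 4 of the 8 blocks cover everything (all 70 combinations miss at least one item), so 5 is optimal.

5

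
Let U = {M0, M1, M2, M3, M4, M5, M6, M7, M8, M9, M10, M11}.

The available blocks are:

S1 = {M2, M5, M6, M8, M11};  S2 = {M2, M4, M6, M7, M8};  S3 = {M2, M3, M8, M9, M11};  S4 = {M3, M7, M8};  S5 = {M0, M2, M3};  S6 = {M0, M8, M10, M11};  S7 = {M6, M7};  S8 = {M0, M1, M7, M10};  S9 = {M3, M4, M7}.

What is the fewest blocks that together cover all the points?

4

S1, S2, S3, and S8 cover everything between them: the union {M0, M1, M2, M3, M4, M5, M6, M7, M8, M9, M10, M11} is all of U.
No 3 of the 9 blocks cover everything (all 84 combinations miss at least one point), so 4 is optimal.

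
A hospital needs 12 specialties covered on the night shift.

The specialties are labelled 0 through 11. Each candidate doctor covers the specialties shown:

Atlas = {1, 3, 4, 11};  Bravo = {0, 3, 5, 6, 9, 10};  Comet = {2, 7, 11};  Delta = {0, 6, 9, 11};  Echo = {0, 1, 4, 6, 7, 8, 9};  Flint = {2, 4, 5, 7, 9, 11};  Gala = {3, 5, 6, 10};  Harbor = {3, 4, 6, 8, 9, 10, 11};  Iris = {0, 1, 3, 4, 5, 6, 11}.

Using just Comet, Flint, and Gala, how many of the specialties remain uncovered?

Union of Comet, Flint, Gala = {2, 3, 4, 5, 6, 7, 9, 10, 11}.
Not covered: 0, 1, 8 — 3 specialties.

3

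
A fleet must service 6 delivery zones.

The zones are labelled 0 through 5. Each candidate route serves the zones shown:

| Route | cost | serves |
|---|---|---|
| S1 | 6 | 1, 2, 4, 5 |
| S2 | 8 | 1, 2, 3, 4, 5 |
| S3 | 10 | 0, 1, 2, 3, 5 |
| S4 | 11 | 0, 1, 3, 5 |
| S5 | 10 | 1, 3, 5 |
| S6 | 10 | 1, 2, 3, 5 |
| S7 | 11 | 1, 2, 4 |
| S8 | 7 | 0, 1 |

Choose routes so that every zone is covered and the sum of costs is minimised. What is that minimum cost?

S2, S8 together cover every zone (S2 ∪ S8 = {0, 1, 2, 3, 4, 5}); total cost 8 + 7 = 15.
The greedy pick S1, S3 costs 16; no covering selection beats 15.

15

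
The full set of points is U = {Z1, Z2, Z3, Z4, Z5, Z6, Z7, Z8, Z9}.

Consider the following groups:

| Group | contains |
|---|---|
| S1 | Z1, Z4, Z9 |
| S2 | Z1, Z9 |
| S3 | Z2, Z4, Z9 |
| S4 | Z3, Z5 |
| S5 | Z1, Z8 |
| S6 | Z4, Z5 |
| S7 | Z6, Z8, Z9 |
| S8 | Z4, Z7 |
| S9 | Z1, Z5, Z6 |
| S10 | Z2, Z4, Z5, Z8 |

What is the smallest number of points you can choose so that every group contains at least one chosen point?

The 4 points {Z1, Z4, Z5, Z9} hit every group.
No choice of 3 points meets every group, so 4 is the minimum.

4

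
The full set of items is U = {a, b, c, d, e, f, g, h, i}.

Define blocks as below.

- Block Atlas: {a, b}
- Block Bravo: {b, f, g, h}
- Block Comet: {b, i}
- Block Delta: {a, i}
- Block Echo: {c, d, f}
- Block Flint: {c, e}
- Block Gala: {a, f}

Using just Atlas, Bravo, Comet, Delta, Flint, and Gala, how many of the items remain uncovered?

Union of Atlas, Bravo, Comet, Delta, Flint, Gala = {a, b, c, e, f, g, h, i}.
Not covered: d — 1 item.

1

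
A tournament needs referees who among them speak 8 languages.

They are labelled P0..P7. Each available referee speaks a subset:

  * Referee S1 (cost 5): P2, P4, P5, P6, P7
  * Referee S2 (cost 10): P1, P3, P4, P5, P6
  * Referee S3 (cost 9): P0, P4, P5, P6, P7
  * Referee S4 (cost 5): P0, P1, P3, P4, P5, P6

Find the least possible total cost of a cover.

S1, S4 together cover every language (S1 ∪ S4 = {P0, P1, P2, P3, P4, P5, P6, P7}); total cost 5 + 5 = 10.
No covering selection has total cost below 10.

10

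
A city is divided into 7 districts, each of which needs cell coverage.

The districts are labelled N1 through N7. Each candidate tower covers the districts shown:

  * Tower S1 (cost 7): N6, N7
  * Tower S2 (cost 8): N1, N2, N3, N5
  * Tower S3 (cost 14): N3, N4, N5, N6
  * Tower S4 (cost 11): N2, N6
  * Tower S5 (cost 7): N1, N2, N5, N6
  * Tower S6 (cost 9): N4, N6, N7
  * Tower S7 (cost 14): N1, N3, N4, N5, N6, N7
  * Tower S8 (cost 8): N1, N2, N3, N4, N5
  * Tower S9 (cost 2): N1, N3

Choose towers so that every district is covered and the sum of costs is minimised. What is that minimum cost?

S1, S8 together cover every district (S1 ∪ S8 = {N1, N2, N3, N4, N5, N6, N7}); total cost 7 + 8 = 15.
The greedy pick S9, S5, S6 costs 18; no covering selection beats 15.

15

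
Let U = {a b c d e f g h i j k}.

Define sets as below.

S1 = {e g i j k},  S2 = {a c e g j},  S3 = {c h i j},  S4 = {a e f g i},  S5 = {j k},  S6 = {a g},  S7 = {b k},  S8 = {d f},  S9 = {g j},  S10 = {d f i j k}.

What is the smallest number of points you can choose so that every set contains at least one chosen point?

T = {a, b, f, j} meets every set (each contains at least one member of T), and |T| = 4.
The sets S3, S6, S7, S8 are pairwise disjoint, so any hitting set needs a separate point for each — at least 4. Hence 4 is optimal.

4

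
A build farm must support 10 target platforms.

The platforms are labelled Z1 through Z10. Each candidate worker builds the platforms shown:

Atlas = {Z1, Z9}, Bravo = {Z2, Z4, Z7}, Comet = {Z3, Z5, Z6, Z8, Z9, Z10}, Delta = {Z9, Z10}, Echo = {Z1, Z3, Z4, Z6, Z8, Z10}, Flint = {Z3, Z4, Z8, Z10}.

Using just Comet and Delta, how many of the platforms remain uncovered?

4

Union of Comet, Delta = {Z3, Z5, Z6, Z8, Z9, Z10}.
Not covered: Z1, Z2, Z4, Z7 — 4 platforms.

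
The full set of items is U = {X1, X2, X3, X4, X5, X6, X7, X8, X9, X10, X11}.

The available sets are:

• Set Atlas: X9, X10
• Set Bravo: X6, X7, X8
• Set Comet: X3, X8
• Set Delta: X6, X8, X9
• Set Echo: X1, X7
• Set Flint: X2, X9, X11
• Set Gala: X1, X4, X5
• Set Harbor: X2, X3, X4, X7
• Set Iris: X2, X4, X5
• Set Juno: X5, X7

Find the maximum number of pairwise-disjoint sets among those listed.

4

Atlas, Comet, Echo, Iris are pairwise disjoint (Atlas={X9,X10}; Comet={X3,X8}; Echo={X1,X7}; Iris={X2,X4,X5}).
Every remaining set overlaps one of these, and no 5 of the listed sets are pairwise disjoint, so 4 is the maximum.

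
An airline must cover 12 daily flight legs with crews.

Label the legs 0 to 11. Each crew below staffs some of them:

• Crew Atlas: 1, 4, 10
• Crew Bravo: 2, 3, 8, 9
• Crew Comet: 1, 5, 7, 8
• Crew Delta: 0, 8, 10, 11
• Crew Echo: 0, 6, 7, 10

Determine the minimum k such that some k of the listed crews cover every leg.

5

Take {Atlas, Bravo, Comet, Delta, Echo}. Their union is {0, 1, 2, 3, 4, 5, 6, 7, 8, 9, 10, 11}, which is all 12 legs.
No 4 of the 5 crews cover everything (all 5 combinations miss at least one leg), so 5 is optimal.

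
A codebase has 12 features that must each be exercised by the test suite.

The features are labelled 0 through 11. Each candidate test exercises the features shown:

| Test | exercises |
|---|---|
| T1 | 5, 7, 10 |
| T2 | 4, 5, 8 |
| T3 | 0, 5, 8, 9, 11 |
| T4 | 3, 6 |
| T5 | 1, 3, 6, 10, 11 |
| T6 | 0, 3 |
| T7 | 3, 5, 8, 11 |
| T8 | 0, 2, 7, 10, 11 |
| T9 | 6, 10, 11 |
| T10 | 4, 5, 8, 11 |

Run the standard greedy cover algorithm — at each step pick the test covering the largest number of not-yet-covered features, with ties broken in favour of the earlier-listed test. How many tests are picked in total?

Greedy: pick T3 (covers 5 new) → pick T5 (covers 4 new) → pick T8 (covers 2 new) → pick T2 (covers 1 new). Total picks: 4.

4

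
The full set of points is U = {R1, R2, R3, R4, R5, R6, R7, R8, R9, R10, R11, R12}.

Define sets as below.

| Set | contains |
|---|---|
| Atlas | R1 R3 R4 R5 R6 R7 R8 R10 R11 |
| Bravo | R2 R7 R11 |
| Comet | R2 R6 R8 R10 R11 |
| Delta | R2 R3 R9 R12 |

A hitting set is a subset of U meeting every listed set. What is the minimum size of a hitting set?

Take H = {R2, R11}. Each listed set contains at least one of these, so H is a hitting set of size 2.
No single point lies in every set, so at least 2 are needed and 2 is optimal.

2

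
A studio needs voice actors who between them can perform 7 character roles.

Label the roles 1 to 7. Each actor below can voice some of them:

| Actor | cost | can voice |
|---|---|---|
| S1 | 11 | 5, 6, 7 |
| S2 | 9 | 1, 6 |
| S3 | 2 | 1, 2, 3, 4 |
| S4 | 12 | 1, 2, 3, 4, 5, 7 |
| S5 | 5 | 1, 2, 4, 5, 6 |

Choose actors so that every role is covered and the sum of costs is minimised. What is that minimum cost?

S1, S3 together cover every role (S1 ∪ S3 = {1, 2, 3, 4, 5, 6, 7}); total cost 11 + 2 = 13.
The greedy pick S3, S5, S1 costs 18; no covering selection beats 13.

13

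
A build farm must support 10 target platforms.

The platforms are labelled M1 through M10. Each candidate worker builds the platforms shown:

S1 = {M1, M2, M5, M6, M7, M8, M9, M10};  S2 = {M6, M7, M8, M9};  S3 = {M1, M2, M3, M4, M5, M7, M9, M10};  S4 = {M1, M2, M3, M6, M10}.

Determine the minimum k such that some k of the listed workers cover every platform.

S2 and S3 together: S2 ∪ S3 = {M1, M2, M3, M4, M5, M6, M7, M8, M9, M10} — every platform is covered.
No single worker has all 10 platforms (the largest, S1, has 8), so 2 is optimal.

2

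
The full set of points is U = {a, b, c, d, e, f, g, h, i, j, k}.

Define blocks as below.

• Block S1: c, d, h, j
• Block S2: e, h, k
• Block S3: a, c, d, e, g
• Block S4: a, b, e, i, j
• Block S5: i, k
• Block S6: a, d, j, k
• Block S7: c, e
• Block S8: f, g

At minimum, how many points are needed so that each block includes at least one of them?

The 4 points {c, g, i, k} hit every block.
No choice of 3 points meets every block, so 4 is the minimum.

4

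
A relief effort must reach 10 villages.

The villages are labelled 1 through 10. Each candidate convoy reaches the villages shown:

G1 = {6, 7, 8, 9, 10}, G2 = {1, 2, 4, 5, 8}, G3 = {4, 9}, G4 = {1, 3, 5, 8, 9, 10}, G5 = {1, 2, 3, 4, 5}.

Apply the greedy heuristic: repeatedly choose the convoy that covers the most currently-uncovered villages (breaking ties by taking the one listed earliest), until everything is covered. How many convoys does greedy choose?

3

Greedy: pick G4 (covers 6 new) → pick G1 (covers 2 new) → pick G2 (covers 2 new). Total picks: 3.
(The true minimum cover uses only 2 convoys, so greedy is not optimal here.)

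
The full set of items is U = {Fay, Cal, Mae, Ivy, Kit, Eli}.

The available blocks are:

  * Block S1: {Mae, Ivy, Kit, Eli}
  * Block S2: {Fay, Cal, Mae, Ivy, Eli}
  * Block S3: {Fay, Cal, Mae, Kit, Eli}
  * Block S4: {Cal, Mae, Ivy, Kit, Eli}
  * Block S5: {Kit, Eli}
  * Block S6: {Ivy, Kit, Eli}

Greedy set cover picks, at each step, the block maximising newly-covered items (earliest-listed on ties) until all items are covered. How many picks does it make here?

2

Greedy: pick S2 (covers 5 new) → pick S1 (covers 1 new). Total picks: 2.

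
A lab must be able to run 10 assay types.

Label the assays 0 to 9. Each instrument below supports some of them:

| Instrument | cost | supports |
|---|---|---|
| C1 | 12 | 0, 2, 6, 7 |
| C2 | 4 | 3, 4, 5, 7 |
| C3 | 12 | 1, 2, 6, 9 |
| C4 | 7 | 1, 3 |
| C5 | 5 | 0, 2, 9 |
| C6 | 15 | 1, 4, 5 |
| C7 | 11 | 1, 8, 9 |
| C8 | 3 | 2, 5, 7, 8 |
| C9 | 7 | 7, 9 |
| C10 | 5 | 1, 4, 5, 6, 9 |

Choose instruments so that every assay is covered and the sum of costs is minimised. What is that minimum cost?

C2, C5, C8, C10 together cover every assay (C2 ∪ C5 ∪ C8 ∪ C10 = {0, 1, 2, 3, 4, 5, 6, 7, 8, 9}); total cost 4 + 5 + 3 + 5 = 17.
No covering selection has total cost below 17.

17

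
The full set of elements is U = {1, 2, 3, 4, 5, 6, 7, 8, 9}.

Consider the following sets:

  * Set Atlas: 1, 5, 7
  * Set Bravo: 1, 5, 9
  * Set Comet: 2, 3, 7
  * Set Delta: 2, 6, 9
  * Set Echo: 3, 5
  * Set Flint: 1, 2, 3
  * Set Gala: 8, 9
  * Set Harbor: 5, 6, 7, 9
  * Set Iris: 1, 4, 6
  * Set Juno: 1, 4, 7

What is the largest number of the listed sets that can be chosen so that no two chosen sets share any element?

3

Delta, Echo, Juno are pairwise disjoint (Delta={2,6,9}; Echo={3,5}; Juno={1,4,7}).
Every remaining set overlaps one of these, and no 4 of the listed sets are pairwise disjoint, so 3 is the maximum.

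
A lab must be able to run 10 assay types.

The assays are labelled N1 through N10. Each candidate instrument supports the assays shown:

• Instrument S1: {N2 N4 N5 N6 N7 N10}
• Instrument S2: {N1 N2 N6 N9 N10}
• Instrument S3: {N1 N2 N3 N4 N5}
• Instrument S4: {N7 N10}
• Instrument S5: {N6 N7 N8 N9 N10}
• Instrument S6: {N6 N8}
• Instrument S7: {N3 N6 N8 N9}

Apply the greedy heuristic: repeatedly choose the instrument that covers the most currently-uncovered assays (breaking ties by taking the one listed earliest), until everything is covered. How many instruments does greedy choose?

Greedy: pick S1 (covers 6 new) → pick S7 (covers 3 new) → pick S2 (covers 1 new). Total picks: 3.
(The true minimum cover uses only 2 instruments, so greedy is not optimal here.)

3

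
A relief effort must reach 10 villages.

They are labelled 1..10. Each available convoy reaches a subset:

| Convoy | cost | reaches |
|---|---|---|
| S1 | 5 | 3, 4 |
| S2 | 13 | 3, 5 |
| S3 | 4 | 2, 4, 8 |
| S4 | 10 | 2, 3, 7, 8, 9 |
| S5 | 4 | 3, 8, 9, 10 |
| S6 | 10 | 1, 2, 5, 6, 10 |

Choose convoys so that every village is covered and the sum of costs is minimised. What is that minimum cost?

S3, S4, S6 together cover every village (S3 ∪ S4 ∪ S6 = {1, 2, 3, 4, 5, 6, 7, 8, 9, 10}); total cost 4 + 10 + 10 = 24.
The greedy pick S5, S3, S6, S4 costs 28; no covering selection beats 24.

24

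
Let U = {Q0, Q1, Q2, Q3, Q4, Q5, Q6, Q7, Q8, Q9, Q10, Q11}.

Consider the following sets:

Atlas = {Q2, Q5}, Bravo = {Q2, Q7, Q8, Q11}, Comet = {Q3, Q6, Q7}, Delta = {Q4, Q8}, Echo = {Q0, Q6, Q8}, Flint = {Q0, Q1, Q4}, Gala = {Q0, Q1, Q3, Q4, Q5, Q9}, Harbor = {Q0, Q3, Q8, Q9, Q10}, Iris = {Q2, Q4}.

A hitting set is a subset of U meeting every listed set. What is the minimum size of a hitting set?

4

Take H = {Q1, Q2, Q6, Q8}. Each listed set contains at least one of these, so H is a hitting set of size 4.
No choice of 3 items meets every set, so 4 is the minimum.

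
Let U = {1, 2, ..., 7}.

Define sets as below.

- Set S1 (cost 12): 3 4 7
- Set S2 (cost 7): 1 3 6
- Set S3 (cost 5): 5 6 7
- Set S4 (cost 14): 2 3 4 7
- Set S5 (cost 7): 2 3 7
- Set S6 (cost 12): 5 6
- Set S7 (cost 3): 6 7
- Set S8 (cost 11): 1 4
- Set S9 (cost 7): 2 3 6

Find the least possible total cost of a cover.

S3, S8, S9 together cover every item (S3 ∪ S8 ∪ S9 = {1, 2, 3, 4, 5, 6, 7}); total cost 5 + 11 + 7 = 23.
The greedy pick S7, S2, S3, S4 costs 29; no covering selection beats 23.

23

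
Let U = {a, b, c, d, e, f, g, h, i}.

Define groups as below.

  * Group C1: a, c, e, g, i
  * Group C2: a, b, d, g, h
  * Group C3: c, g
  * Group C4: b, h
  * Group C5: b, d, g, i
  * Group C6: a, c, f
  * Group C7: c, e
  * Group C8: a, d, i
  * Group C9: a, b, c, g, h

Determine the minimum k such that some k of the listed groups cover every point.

C1, C2, and C6 cover everything between them: the union {a, b, c, d, e, f, g, h, i} is all of U.
Only C6 contains f, so C6 is forced; the remaining 6 points need at least 2 more groups (each remaining group adds at most 4) — so at least 3 groups are needed, and 3 is optimal.

3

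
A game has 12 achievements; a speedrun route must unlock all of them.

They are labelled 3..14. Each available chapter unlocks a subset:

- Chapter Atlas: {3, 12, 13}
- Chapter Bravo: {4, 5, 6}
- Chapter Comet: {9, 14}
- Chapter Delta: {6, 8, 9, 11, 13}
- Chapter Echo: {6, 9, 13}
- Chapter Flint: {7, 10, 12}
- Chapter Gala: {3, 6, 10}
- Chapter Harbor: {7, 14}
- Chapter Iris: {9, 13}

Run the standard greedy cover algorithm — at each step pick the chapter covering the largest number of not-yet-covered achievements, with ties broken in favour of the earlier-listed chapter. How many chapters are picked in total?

Greedy: pick Delta (covers 5 new) → pick Flint (covers 3 new) → pick Bravo (covers 2 new) → pick Atlas (covers 1 new) → pick Comet (covers 1 new). Total picks: 5.

5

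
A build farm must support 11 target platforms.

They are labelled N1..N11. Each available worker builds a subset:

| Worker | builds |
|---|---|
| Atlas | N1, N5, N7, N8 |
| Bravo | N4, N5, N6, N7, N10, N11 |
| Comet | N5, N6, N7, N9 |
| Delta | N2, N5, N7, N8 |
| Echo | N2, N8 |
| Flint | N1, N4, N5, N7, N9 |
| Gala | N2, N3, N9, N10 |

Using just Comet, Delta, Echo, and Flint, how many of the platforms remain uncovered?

Union of Comet, Delta, Echo, Flint = {N1, N2, N4, N5, N6, N7, N8, N9}.
Not covered: N3, N10, N11 — 3 platforms.

3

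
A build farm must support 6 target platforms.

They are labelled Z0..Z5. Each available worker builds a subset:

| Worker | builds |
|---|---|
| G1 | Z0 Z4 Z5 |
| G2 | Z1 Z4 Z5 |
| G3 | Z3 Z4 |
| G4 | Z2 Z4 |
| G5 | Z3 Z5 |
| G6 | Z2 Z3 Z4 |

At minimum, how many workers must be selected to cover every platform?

3

G1 and G2 and G6 together: G1 ∪ G2 ∪ G6 = {Z0, Z1, Z2, Z3, Z4, Z5} — every platform is covered.
Only G1 contains Z0, so G1 is forced; the remaining 3 platforms need at least 2 more workers (each remaining worker adds at most 2) — so at least 3 workers are needed, and 3 is optimal.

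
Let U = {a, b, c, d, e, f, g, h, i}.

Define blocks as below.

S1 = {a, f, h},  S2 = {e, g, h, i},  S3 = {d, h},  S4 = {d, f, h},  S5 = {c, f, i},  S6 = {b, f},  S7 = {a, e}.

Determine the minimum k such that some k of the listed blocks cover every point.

5

S1, S2, S4, S5, and S6 cover everything between them: the union {a, b, c, d, e, f, g, h, i} is all of U.
No 4 of the 7 blocks cover everything (all 35 combinations miss at least one point), so 5 is optimal.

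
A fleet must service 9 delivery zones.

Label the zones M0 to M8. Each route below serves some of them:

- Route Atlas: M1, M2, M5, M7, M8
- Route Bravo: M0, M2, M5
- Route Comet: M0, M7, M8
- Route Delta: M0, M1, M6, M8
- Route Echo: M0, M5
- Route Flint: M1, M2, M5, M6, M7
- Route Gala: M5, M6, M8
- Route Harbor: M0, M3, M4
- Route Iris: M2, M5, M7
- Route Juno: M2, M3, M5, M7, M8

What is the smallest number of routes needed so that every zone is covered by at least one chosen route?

Take {Delta, Flint, Harbor}. Their union is {M0, M1, M2, M3, M4, M5, M6, M7, M8}, which is all 9 zones.
Only Harbor contains M4, so Harbor is forced; the remaining 6 zones need at least 2 more routes (each remaining route adds at most 5) — so at least 3 routes are needed, and 3 is optimal.

3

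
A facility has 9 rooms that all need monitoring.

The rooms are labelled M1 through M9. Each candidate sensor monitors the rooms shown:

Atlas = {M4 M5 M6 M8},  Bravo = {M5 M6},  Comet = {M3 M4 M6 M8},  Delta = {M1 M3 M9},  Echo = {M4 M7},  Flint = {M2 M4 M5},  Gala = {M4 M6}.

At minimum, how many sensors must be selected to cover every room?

Take {Comet, Delta, Echo, Flint}. Their union is {M1, M2, M3, M4, M5, M6, M7, M8, M9}, which is all 9 rooms.
Only Echo contains M7, so Echo is forced; the remaining 7 rooms need at least 3 more sensors (each remaining sensor adds at most 3) — so at least 4 sensors are needed, and 4 is optimal.

4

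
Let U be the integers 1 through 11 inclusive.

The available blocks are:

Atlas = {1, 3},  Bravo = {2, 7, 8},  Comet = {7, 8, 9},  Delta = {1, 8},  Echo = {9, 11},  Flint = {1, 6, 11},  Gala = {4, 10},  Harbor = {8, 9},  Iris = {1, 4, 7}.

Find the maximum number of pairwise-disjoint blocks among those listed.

Atlas, Bravo, Echo, Gala are pairwise disjoint (Atlas={1,3}; Bravo={2,7,8}; Echo={9,11}; Gala={4,10}).
Every remaining block overlaps one of these, and no 5 of the listed blocks are pairwise disjoint, so 4 is the maximum.

4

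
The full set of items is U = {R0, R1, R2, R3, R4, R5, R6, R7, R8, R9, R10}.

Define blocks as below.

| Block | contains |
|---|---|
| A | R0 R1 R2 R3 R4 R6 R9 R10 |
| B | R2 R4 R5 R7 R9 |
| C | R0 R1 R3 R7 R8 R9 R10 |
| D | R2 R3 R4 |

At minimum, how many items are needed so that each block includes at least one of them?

Take H = {R0, R2}. Each listed block contains at least one of these, so H is a hitting set of size 2.
No single item lies in every block, so at least 2 are needed and 2 is optimal.

2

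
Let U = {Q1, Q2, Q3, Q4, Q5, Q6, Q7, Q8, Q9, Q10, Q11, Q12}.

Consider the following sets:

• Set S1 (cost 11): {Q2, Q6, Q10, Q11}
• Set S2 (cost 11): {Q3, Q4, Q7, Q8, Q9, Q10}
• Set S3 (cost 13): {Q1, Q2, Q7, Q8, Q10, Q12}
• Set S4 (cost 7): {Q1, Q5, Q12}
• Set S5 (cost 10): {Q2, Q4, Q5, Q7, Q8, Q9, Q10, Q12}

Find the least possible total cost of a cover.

29

S1, S2, S4 together cover every element (S1 ∪ S2 ∪ S4 = {Q1, Q2, Q3, Q4, Q5, Q6, Q7, Q8, Q9, Q10, Q11, Q12}); total cost 11 + 11 + 7 = 29.
The greedy pick S5, S1, S4, S2 costs 39; no covering selection beats 29.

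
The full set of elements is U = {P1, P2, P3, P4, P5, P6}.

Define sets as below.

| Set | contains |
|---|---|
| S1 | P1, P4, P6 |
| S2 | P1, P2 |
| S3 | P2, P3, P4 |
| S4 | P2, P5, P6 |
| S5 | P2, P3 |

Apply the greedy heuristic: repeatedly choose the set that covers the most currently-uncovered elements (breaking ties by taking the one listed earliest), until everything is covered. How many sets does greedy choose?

3

Greedy: pick S1 (covers 3 new) → pick S3 (covers 2 new) → pick S4 (covers 1 new). Total picks: 3.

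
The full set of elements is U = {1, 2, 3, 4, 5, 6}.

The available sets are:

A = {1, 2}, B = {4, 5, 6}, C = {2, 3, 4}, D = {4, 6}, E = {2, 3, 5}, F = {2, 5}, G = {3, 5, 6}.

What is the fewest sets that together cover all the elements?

3

Take {A, B, E}. Their union is {1, 2, 3, 4, 5, 6}, which is all 6 elements.
Only A contains 1, so A is forced; the remaining 4 elements need at least 2 more sets (each remaining set adds at most 3) — so at least 3 sets are needed, and 3 is optimal.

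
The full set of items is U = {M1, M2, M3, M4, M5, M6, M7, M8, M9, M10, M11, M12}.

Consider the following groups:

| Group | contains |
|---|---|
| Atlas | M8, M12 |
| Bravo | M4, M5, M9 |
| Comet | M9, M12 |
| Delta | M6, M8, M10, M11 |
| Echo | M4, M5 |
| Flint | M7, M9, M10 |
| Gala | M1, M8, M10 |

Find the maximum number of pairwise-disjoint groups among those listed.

3

Comet, Echo, Gala are pairwise disjoint (Comet={M9,M12}; Echo={M4,M5}; Gala={M1,M8,M10}).
Every remaining group overlaps one of these, and no 4 of the listed groups are pairwise disjoint, so 3 is the maximum.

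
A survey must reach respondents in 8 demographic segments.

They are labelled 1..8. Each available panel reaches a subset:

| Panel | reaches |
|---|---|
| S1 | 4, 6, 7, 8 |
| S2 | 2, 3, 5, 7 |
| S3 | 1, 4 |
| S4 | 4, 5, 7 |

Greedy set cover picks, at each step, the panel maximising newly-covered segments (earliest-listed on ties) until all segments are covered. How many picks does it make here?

Greedy: pick S1 (covers 4 new) → pick S2 (covers 3 new) → pick S3 (covers 1 new). Total picks: 3.

3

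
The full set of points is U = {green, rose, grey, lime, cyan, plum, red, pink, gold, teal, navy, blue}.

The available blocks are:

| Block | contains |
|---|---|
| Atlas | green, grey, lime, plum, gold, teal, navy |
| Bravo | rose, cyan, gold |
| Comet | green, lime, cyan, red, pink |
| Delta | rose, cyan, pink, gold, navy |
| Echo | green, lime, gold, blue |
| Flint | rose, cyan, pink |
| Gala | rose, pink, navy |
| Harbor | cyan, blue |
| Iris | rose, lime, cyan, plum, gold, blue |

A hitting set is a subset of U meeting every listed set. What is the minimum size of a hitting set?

3

Take H = {rose, lime, cyan}. Each listed block contains at least one of these, so H is a hitting set of size 3.
No choice of 2 points meets every block, so 3 is the minimum.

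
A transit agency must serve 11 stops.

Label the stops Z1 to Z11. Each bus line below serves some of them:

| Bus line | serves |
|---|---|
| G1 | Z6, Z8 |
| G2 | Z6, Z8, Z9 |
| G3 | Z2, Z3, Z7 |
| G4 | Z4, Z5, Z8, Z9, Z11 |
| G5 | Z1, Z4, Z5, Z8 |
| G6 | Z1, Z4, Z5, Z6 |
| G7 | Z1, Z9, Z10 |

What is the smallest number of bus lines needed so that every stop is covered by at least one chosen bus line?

4

Take {G1, G3, G4, G7}. Their union is {Z1, Z2, Z3, Z4, Z5, Z6, Z7, Z8, Z9, Z10, Z11}, which is all 11 stops.
No 3 of the 7 bus lines cover everything (all 35 combinations miss at least one stop), so 4 is optimal.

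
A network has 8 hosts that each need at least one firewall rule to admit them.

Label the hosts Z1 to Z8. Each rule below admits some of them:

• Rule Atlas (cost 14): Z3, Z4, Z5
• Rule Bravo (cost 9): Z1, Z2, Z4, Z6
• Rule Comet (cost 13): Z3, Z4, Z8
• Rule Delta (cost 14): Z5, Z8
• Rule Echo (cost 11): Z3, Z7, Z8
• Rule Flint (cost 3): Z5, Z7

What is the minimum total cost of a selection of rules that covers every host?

23

Bravo, Echo, Flint together cover every host (Bravo ∪ Echo ∪ Flint = {Z1, Z2, Z3, Z4, Z5, Z6, Z7, Z8}); total cost 9 + 11 + 3 = 23.
No covering selection has total cost below 23.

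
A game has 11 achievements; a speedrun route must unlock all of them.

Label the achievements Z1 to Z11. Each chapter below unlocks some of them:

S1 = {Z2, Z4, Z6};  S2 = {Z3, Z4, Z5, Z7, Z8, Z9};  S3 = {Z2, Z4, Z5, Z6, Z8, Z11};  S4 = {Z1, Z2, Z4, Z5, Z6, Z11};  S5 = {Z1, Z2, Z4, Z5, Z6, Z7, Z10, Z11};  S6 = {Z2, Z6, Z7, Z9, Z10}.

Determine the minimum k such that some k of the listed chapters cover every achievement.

2

Take {S2, S5}. Their union is {Z1, Z2, Z3, Z4, Z5, Z6, Z7, Z8, Z9, Z10, Z11}, which is all 11 achievements.
No single chapter has all 11 achievements (the largest, S5, has 8), so 2 is optimal.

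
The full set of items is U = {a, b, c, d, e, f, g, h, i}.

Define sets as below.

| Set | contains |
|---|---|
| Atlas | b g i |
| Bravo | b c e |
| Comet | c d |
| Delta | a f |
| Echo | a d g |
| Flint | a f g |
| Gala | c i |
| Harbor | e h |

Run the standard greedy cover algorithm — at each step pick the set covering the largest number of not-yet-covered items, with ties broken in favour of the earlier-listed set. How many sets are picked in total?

5

Greedy: pick Atlas (covers 3 new) → pick Bravo (covers 2 new) → pick Delta (covers 2 new) → pick Comet (covers 1 new) → pick Harbor (covers 1 new). Total picks: 5.
(The true minimum cover uses only 4 sets, so greedy is not optimal here.)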